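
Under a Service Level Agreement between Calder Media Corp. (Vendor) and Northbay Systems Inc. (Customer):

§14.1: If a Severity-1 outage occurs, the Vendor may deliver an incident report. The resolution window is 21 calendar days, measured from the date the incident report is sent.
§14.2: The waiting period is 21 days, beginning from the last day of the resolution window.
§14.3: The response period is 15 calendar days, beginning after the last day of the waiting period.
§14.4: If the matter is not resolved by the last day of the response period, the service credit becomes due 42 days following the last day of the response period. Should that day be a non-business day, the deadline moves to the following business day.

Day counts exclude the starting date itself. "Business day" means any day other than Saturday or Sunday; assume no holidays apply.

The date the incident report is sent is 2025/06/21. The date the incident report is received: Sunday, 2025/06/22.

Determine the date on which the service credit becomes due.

The last day of the resolution window: 21 calendar days after 2025/06/21 is 2025/07/12.
The last day of the waiting period: 21 calendar days after 2025/07/12 is 2025/08/02.
The last day of the response period: 2025/08/02 + 15 days = 2025/08/17.
The date on which the service credit becomes due: 2025/08/17 + 42 days = 2025/09/28. That falls on a Sunday, so it rolls to the next business day, Monday, 2025/09/29.

2025/09/29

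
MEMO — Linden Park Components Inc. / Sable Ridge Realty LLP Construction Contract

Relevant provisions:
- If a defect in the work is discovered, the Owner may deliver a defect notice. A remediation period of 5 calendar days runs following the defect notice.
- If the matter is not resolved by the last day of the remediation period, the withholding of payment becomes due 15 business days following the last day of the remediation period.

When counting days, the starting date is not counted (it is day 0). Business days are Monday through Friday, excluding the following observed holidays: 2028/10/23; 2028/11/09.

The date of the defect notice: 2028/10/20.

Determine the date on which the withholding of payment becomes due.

2028/11/16

Adding 5 calendar days to 2028/10/20 gives 2028/10/25, which is the last day of the remediation period.
The date on which the withholding of payment becomes due: 15 business days after Wednesday, 2028/10/25, skipping weekends and the listed holiday on Nov 9 — Oct 26, Oct 27, Oct 30, Oct 31, …, Nov 14, Nov 15, Nov 16 — lands on Thursday, 2028/11/16.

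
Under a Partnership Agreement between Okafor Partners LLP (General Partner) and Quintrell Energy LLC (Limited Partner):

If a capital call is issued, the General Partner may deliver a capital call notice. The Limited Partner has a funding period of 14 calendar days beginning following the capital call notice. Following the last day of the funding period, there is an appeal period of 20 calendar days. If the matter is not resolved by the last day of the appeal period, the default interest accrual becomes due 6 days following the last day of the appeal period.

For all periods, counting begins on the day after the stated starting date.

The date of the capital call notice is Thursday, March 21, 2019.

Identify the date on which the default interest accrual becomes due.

April 30, 2019

The last day of the funding period: March 21, 2019 + 14 days = April 4, 2019.
The last day of the appeal period: 20 calendar days after April 4, 2019 is April 24, 2019.
The date on which the default interest accrual becomes due: 6 calendar days after April 24, 2019 is April 30, 2019.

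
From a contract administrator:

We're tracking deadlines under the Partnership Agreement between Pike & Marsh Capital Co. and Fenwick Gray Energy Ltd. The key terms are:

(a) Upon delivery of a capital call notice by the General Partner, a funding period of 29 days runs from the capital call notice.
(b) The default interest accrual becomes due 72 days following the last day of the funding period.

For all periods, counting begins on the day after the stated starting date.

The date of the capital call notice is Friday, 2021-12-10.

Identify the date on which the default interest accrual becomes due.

2022-03-21

The last day of the funding period: 29 calendar days after 2021-12-10 is 2022-01-08.
The date on which the default interest accrual becomes due: 72 calendar days after 2022-01-08 is 2022-03-21.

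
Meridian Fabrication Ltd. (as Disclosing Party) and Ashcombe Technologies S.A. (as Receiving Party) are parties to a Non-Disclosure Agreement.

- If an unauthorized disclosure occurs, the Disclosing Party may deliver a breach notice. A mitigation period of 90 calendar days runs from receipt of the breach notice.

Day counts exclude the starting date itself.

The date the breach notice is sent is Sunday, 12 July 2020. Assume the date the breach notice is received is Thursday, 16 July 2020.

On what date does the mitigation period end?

14 October 2020

Adding 90 calendar days to 16 July 2020 gives 14 October 2020, which is the last day of the mitigation period.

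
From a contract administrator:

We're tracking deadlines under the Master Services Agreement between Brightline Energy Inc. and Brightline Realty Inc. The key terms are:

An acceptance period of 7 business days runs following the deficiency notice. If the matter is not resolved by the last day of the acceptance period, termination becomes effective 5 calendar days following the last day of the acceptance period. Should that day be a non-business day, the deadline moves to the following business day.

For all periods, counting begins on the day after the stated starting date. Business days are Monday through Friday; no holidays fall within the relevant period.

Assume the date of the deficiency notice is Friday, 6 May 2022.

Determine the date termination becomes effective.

23 May 2022

The last day of the acceptance period: 7 business days after Friday, 6 May 2022, skipping weekends — May 9, May 10, May 11, May 12, May 13, May 16, May 17 — lands on Tuesday, 17 May 2022.
The date termination becomes effective: 5 calendar days after 17 May 2022 is 22 May 2022. That falls on a Sunday, so it rolls to the next business day, Monday, 23 May 2022.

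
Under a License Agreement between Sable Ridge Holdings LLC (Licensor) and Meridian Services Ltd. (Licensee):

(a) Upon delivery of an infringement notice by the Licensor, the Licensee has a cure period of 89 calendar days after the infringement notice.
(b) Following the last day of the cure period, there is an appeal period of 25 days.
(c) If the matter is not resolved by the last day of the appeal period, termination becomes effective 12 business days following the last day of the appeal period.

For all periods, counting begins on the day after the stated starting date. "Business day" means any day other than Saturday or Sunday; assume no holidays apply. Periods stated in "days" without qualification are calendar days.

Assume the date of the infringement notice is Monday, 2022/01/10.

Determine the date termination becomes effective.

2022/05/20

The last day of the cure period: 2022/01/10 + 89 days = 2022/04/09.
The last day of the appeal period: 2022/04/09 + 25 days = 2022/05/04.
From Wednesday, 2022/05/04, 12 business days (May 5, May 6, May 9, May 10, …, May 18, May 19, May 20, skipping weekends) brings us to Friday, 2022/05/20, which is the date termination becomes effective.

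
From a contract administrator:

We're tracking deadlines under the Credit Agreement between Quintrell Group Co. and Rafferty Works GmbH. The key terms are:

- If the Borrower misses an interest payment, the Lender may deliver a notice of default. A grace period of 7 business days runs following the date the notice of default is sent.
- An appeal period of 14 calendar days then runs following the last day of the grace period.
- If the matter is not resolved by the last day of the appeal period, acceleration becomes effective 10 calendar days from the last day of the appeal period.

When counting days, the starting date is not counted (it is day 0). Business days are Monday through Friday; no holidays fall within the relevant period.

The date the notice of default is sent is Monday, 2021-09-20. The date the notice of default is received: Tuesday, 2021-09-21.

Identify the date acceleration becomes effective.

2021-10-23

From Monday, 2021-09-20, 7 business days (Sep 21, Sep 22, Sep 23, Sep 24, Sep 27, Sep 28, Sep 29, skipping weekends) brings us to Wednesday, 2021-09-29, which is the last day of the grace period.
The last day of the appeal period: 14 calendar days after 2021-09-29 is 2021-10-13.
The date acceleration becomes effective: 2021-10-13 + 10 days = 2021-10-23.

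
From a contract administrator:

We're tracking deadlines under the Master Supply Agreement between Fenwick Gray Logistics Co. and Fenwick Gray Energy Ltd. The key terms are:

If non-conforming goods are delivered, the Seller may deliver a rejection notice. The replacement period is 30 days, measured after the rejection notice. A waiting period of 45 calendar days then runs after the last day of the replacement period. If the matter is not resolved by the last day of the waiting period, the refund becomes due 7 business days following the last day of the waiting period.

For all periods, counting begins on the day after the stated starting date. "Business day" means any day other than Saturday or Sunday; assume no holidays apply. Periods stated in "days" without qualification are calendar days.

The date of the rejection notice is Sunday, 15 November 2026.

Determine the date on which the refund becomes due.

9 February 2027

Adding 30 calendar days to 15 November 2026 gives 15 December 2026, which is the last day of the replacement period.
The last day of the waiting period: 15 December 2026 + 45 days = 29 January 2027.
The date on which the refund becomes due: counting 7 business days from Friday, 29 January 2027 (Feb 1, Feb 2, Feb 3, Feb 4, Feb 5, Feb 8, Feb 9, skipping weekends) reaches Tuesday, 9 February 2027.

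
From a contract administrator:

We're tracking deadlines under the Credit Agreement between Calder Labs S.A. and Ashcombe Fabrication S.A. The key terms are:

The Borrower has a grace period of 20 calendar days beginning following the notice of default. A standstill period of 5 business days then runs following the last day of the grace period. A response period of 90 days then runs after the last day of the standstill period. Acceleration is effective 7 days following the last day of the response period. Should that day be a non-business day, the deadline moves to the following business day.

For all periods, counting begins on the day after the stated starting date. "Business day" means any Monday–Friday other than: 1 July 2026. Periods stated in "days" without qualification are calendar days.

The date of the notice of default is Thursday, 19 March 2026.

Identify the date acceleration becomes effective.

The last day of the grace period: 20 calendar days after 19 March 2026 is 8 April 2026.
From Wednesday, 8 April 2026, 5 business days (Apr 9, Apr 10, Apr 13, Apr 14, Apr 15, skipping weekends) brings us to Wednesday, 15 April 2026, which is the last day of the standstill period.
The last day of the response period: 15 April 2026 + 90 days = 14 July 2026.
The date acceleration becomes effective: 14 July 2026 + 7 days = 21 July 2026. 21 July 2026 is a Tuesday and is not a listed holiday, so no roll-forward applies.

21 July 2026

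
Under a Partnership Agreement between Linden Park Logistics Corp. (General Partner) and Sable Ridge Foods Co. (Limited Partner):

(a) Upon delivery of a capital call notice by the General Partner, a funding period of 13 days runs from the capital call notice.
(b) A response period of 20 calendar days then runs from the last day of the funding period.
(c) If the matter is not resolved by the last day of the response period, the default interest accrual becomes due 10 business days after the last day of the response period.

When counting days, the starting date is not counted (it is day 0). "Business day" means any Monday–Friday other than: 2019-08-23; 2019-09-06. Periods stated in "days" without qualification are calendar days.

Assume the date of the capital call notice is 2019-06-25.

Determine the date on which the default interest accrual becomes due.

The last day of the funding period: 2019-06-25 + 13 days = 2019-07-08.
The last day of the response period: 2019-07-08 + 20 days = 2019-07-28.
The date on which the default interest accrual becomes due: counting 10 business days from Sunday, 2019-07-28 (Jul 29, Jul 30, Jul 31, Aug 1, Aug 2, Aug 5, Aug 6, Aug 7, Aug 8, Aug 9, skipping weekends) reaches Friday, 2019-08-09.

2019-08-09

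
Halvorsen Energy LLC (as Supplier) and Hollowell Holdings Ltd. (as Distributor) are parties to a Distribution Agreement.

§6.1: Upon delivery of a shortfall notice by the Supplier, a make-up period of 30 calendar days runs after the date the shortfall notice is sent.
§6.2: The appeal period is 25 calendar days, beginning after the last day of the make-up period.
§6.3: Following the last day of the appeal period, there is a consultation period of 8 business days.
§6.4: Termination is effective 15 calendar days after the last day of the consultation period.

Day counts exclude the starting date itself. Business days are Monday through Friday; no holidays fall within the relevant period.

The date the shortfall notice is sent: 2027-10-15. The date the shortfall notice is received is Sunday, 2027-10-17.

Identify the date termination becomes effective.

2028-01-05

Adding 30 calendar days to 2027-10-15 gives 2027-11-14, which is the last day of the make-up period.
The last day of the appeal period: 2027-11-14 + 25 days = 2027-12-09.
The last day of the consultation period: 8 business days after Thursday, 2027-12-09, skipping weekends — Dec 10, Dec 13, Dec 14, Dec 15, Dec 16, Dec 17, Dec 20, Dec 21 — lands on Tuesday, 2027-12-21.
Adding 15 calendar days to 2027-12-21 gives 2028-01-05, which is the date termination becomes effective.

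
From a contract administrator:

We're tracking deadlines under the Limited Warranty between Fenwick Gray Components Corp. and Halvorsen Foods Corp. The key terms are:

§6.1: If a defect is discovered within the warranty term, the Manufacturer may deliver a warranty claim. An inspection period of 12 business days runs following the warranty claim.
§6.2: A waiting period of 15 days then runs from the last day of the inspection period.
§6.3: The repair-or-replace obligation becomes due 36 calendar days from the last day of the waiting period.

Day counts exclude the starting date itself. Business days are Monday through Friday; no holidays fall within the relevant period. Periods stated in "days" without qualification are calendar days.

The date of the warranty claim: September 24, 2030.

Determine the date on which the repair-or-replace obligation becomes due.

November 30, 2030

The last day of the inspection period: counting 12 business days from Tuesday, September 24, 2030 (Sep 25, Sep 26, Sep 27, Sep 30, …, Oct 8, Oct 9, Oct 10, skipping weekends) reaches Thursday, October 10, 2030.
Adding 15 calendar days to October 10, 2030 gives October 25, 2030, which is the last day of the waiting period.
The date on which the repair-or-replace obligation becomes due: 36 calendar days after October 25, 2030 is November 30, 2030.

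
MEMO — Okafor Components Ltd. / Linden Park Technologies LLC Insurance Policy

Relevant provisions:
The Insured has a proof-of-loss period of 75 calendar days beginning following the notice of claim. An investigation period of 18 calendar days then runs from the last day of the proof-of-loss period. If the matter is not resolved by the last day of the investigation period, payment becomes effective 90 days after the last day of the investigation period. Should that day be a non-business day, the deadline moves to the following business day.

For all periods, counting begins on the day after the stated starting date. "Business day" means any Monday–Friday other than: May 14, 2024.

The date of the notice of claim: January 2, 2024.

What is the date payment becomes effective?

The last day of the proof-of-loss period: January 2, 2024 + 75 days = March 17, 2024.
The last day of the investigation period: 18 calendar days after March 17, 2024 is April 4, 2024.
Adding 90 calendar days to April 4, 2024 gives July 3, 2024, which is the date payment becomes effective. July 3, 2024 is a Wednesday and is not a listed holiday, so no roll-forward applies.

July 3, 2024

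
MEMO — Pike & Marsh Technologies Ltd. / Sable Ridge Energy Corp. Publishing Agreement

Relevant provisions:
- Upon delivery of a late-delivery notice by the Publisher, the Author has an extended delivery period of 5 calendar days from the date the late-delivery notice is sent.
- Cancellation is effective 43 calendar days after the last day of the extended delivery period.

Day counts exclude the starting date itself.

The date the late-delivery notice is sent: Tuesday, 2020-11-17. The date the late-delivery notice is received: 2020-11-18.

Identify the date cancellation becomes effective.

2021-01-04

Adding 5 calendar days to 2020-11-17 gives 2020-11-22, which is the last day of the extended delivery period.
Adding 43 calendar days to 2020-11-22 gives 2021-01-04, which is the date cancellation becomes effective.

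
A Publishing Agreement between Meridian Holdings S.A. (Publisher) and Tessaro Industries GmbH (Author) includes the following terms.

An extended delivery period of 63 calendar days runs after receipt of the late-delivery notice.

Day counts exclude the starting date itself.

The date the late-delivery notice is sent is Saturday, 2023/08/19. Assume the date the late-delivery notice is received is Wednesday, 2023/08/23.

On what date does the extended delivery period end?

The last day of the extended delivery period: 63 calendar days after 2023/08/23 is 2023/10/25.

2023/10/25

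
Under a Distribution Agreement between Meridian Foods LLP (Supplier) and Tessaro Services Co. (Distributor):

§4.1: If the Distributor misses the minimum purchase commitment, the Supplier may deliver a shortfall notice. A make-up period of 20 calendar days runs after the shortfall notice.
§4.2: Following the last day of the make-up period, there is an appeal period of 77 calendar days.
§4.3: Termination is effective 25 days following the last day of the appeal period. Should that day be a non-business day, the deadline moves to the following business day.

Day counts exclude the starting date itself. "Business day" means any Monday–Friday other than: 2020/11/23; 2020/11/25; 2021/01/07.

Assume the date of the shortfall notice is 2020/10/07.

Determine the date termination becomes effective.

The last day of the make-up period: 20 calendar days after 2020/10/07 is 2020/10/27.
The last day of the appeal period: 2020/10/27 + 77 days = 2021/01/12.
Adding 25 calendar days to 2021/01/12 gives 2021/02/06, which is the date termination becomes effective. That falls on a Saturday, so it rolls to the next business day, Monday, 2021/02/08.

2021/02/08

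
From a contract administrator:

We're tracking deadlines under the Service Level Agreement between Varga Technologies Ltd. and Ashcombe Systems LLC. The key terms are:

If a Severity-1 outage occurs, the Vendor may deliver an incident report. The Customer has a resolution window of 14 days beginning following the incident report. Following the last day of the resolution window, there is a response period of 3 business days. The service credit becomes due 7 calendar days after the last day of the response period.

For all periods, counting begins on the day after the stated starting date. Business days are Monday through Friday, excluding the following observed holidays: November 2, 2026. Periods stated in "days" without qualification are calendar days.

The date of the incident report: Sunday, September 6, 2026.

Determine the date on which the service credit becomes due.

The last day of the resolution window: 14 calendar days after September 6, 2026 is September 20, 2026.
The last day of the response period: 3 business days after Sunday, September 20, 2026, skipping weekends — Sep 21, Sep 22, Sep 23 — lands on Wednesday, September 23, 2026.
The date on which the service credit becomes due: September 23, 2026 + 7 days = September 30, 2026.

September 30, 2026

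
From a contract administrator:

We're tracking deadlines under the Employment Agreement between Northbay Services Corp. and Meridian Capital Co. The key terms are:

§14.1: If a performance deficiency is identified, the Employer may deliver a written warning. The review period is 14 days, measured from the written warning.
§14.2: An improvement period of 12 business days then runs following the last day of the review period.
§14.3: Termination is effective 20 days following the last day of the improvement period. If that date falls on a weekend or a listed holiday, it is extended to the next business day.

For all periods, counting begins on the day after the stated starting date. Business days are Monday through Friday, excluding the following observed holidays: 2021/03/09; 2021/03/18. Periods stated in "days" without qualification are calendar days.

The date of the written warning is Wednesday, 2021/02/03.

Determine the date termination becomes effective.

The last day of the review period: 14 calendar days after 2021/02/03 is 2021/02/17.
The last day of the improvement period: counting 12 business days from Wednesday, 2021/02/17 (Feb 18, Feb 19, Feb 22, Feb 23, …, Mar 3, Mar 4, Mar 5, skipping weekends) reaches Friday, 2021/03/05.
The date termination becomes effective: 20 calendar days after 2021/03/05 is 2021/03/25. 2021/03/25 is a Thursday and is not a listed holiday, so no roll-forward applies.

2021/03/25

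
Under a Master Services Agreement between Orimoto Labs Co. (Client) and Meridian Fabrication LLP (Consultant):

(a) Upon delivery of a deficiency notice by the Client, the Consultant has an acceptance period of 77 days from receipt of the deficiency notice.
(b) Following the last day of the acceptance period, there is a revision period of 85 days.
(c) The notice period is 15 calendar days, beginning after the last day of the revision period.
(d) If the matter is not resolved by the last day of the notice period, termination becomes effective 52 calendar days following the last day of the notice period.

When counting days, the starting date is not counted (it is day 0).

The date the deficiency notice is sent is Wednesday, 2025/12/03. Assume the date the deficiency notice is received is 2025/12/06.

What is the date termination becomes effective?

2026/07/23

Adding 77 calendar days to 2025/12/06 gives 2026/02/21, which is the last day of the acceptance period.
The last day of the revision period: 2026/02/21 + 85 days = 2026/05/17.
Adding 15 calendar days to 2026/05/17 gives 2026/06/01, which is the last day of the notice period.
The date termination becomes effective: 52 calendar days after 2026/06/01 is 2026/07/23.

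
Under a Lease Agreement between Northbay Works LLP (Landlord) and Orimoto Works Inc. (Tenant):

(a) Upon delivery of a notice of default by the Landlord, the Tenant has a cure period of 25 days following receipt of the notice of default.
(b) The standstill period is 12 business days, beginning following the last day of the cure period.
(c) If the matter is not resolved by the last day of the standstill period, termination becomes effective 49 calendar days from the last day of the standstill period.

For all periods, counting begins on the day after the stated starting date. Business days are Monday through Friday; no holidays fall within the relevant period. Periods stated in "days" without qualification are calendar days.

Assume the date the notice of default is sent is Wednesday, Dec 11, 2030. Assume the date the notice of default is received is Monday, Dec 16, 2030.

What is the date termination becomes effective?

The last day of the cure period: 25 calendar days after Dec 16, 2030 is Jan 10, 2031.
The last day of the standstill period: counting 12 business days from Friday, Jan 10, 2031 (Jan 13, Jan 14, Jan 15, Jan 16, …, Jan 24, Jan 27, Jan 28, skipping weekends) reaches Tuesday, Jan 28, 2031.
Adding 49 calendar days to Jan 28, 2031 gives Mar 18, 2031, which is the date termination becomes effective.

Mar 18, 2031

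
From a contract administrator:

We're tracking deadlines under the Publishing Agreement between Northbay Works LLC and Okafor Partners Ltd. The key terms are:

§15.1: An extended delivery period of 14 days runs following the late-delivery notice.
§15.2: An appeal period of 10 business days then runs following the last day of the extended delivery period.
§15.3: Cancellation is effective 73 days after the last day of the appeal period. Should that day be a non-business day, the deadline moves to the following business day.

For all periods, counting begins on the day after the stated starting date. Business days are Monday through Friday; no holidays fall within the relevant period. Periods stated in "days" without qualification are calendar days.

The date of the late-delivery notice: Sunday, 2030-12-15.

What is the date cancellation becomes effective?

2031-03-24

The last day of the extended delivery period: 2030-12-15 + 14 days = 2030-12-29.
From Sunday, 2030-12-29, 10 business days (Dec 30, Dec 31, Jan 1, Jan 2, Jan 3, Jan 6, Jan 7, Jan 8, Jan 9, Jan 10, skipping weekends) brings us to Friday, 2031-01-10, which is the last day of the appeal period.
The date cancellation becomes effective: 2031-01-10 + 73 days = 2031-03-24. 2031-03-24 is a Monday, so no roll-forward applies.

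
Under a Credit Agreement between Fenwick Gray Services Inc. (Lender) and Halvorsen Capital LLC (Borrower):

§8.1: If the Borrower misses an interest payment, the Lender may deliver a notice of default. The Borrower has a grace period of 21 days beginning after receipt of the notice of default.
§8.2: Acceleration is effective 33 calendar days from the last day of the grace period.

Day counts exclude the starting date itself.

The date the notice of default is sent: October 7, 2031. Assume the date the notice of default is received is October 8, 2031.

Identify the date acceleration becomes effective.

December 1, 2031

The last day of the grace period: October 8, 2031 + 21 days = October 29, 2031.
The date acceleration becomes effective: 33 calendar days after October 29, 2031 is December 1, 2031.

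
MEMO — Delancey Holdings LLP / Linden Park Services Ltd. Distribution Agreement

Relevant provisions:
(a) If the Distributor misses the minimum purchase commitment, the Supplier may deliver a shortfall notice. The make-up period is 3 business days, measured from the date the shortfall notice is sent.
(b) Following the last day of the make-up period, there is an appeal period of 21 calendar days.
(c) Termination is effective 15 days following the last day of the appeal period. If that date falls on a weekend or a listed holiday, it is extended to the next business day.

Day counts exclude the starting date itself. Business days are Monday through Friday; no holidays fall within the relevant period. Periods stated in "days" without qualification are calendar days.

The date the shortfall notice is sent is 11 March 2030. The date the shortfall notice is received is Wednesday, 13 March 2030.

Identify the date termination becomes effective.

The last day of the make-up period: counting 3 business days from Monday, 11 March 2030 (Mar 12, Mar 13, Mar 14, skipping weekends) reaches Thursday, 14 March 2030.
Adding 21 calendar days to 14 March 2030 gives 4 April 2030, which is the last day of the appeal period.
Adding 15 calendar days to 4 April 2030 gives 19 April 2030, which is the date termination becomes effective. 19 April 2030 is a Friday, so no roll-forward applies.

19 April 2030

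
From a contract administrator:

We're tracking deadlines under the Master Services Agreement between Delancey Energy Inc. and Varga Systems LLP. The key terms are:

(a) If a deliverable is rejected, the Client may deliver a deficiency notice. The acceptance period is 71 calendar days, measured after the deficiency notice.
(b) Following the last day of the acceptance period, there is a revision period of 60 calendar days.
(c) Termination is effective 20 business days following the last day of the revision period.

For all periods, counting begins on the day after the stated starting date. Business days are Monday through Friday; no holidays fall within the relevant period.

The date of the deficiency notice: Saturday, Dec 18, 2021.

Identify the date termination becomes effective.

Adding 71 calendar days to Dec 18, 2021 gives Feb 27, 2022, which is the last day of the acceptance period.
The last day of the revision period: Feb 27, 2022 + 60 days = Apr 28, 2022.
From Thursday, Apr 28, 2022, 20 business days (Apr 29, May 2, May 3, May 4, …, May 24, May 25, May 26, skipping weekends) brings us to Thursday, May 26, 2022, which is the date termination becomes effective.

May 26, 2022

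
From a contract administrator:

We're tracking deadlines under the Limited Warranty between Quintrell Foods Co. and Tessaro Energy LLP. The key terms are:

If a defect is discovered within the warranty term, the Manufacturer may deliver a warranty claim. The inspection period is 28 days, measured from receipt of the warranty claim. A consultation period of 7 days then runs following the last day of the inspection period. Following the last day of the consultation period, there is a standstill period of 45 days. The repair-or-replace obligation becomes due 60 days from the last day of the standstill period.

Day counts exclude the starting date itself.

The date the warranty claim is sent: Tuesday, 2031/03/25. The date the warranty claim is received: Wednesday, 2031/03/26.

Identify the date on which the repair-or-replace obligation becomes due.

The last day of the inspection period: 2031/03/26 + 28 days = 2031/04/23.
The last day of the consultation period: 7 calendar days after 2031/04/23 is 2031/04/30.
Adding 45 calendar days to 2031/04/30 gives 2031/06/14, which is the last day of the standstill period.
The date on which the repair-or-replace obligation becomes due: 2031/06/14 + 60 days = 2031/08/13.

2031/08/13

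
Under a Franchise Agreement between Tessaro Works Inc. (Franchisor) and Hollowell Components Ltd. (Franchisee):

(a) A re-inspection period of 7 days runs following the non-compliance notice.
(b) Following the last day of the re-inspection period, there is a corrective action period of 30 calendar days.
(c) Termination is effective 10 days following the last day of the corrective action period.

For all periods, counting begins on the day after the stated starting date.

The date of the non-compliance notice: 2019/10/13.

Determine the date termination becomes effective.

2019/11/29

The last day of the re-inspection period: 2019/10/13 + 7 days = 2019/10/20.
Adding 30 calendar days to 2019/10/20 gives 2019/11/19, which is the last day of the corrective action period.
Adding 10 calendar days to 2019/11/19 gives 2019/11/29, which is the date termination becomes effective.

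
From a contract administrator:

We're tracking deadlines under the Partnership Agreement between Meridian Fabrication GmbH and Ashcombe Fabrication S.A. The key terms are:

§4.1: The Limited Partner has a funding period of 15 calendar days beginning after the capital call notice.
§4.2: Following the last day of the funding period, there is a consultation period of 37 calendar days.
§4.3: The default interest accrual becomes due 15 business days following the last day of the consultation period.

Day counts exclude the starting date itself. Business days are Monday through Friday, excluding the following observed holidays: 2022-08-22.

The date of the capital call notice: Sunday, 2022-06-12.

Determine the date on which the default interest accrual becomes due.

2022-08-25

The last day of the funding period: 2022-06-12 + 15 days = 2022-06-27.
The last day of the consultation period: 2022-06-27 + 37 days = 2022-08-03.
The date on which the default interest accrual becomes due: counting 15 business days from Wednesday, 2022-08-03 (Aug 4, Aug 5, Aug 8, Aug 9, …, Aug 23, Aug 24, Aug 25, skipping weekends and the listed holiday on Aug 22) reaches Thursday, 2022-08-25.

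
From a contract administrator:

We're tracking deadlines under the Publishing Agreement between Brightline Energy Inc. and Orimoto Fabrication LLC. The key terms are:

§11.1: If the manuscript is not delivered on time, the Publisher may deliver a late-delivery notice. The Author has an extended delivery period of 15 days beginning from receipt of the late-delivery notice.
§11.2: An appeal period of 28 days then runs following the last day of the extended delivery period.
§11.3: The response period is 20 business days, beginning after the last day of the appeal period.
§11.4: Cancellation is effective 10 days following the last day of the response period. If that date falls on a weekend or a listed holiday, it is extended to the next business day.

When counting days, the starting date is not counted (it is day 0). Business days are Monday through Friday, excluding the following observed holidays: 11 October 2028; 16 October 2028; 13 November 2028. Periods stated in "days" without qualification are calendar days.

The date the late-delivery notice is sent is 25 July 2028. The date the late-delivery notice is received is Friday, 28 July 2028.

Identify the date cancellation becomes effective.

17 October 2028

The last day of the extended delivery period: 28 July 2028 + 15 days = 12 August 2028.
The last day of the appeal period: 12 August 2028 + 28 days = 9 September 2028.
The last day of the response period: counting 20 business days from Saturday, 9 September 2028 (Sep 11, Sep 12, Sep 13, Sep 14, …, Oct 4, Oct 5, Oct 6, skipping weekends) reaches Friday, 6 October 2028.
Adding 10 calendar days to 6 October 2028 gives 16 October 2028, which is the date cancellation becomes effective. That falls on Monday, a listed holiday, so it rolls to the next business day, Tuesday, 17 October 2028.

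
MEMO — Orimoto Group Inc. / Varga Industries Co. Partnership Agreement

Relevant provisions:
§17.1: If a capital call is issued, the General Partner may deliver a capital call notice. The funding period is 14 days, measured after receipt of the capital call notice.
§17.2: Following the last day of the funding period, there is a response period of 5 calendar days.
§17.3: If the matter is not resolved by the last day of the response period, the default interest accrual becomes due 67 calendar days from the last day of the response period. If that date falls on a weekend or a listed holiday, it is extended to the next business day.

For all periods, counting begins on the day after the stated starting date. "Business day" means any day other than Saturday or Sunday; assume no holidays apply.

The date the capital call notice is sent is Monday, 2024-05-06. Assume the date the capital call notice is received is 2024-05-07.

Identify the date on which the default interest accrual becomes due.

2024-08-01

The last day of the funding period: 2024-05-07 + 14 days = 2024-05-21.
The last day of the response period: 5 calendar days after 2024-05-21 is 2024-05-26.
The date on which the default interest accrual becomes due: 67 calendar days after 2024-05-26 is 2024-08-01. 2024-08-01 is a Thursday, so no roll-forward applies.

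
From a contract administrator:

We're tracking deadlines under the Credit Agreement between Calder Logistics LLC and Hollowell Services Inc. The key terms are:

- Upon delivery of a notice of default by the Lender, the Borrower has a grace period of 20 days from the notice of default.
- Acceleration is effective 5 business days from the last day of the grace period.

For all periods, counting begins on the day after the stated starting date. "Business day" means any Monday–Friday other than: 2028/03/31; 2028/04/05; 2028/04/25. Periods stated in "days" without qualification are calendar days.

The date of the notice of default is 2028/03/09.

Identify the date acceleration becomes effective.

2028/04/07

The last day of the grace period: 2028/03/09 + 20 days = 2028/03/29.
The date acceleration becomes effective: counting 5 business days from Wednesday, 2028/03/29 (Mar 30, Apr 3, Apr 4, Apr 6, Apr 7, skipping weekends and the listed holidays on Mar 31, Apr 5) reaches Friday, 2028/04/07.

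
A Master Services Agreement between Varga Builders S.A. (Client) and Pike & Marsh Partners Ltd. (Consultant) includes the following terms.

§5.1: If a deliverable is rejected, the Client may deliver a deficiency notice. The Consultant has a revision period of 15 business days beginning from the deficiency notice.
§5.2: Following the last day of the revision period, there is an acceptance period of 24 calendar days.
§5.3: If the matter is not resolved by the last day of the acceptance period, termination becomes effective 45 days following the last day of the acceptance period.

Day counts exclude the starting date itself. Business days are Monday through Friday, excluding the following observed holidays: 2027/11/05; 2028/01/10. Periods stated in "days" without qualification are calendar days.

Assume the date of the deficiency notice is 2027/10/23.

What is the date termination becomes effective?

The last day of the revision period: counting 15 business days from Saturday, 2027/10/23 (Oct 25, Oct 26, Oct 27, Oct 28, …, Nov 11, Nov 12, Nov 15, skipping weekends and the listed holiday on Nov 5) reaches Monday, 2027/11/15.
Adding 24 calendar days to 2027/11/15 gives 2027/12/09, which is the last day of the acceptance period.
Adding 45 calendar days to 2027/12/09 gives 2028/01/23, which is the date termination becomes effective.

2028/01/23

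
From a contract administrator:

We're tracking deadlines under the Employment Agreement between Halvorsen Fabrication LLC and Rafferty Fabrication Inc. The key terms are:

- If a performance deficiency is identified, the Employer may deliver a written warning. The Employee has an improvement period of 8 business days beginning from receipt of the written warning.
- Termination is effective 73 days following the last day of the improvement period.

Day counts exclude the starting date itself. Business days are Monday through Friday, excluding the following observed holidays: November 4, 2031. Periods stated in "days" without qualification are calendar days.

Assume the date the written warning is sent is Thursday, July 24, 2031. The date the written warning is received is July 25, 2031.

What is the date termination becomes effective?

From Friday, July 25, 2031, 8 business days (Jul 28, Jul 29, Jul 30, Jul 31, Aug 1, Aug 4, Aug 5, Aug 6, skipping weekends) brings us to Wednesday, August 6, 2031, which is the last day of the improvement period.
The date termination becomes effective: 73 calendar days after August 6, 2031 is October 18, 2031.

October 18, 2031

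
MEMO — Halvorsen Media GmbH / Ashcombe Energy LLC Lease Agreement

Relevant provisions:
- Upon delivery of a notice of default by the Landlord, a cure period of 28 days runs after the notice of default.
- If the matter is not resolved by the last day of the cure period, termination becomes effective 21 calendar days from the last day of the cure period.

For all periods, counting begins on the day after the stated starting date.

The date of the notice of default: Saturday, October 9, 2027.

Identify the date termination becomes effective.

The last day of the cure period: October 9, 2027 + 28 days = November 6, 2027.
The date termination becomes effective: November 6, 2027 + 21 days = November 27, 2027.

November 27, 2027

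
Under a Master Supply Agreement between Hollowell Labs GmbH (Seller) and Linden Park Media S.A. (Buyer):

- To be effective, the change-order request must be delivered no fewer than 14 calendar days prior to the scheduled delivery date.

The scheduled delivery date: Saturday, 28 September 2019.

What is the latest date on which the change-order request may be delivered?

Counting back 14 calendar days from 28 September 2019 gives 14 September 2019.

14 September 2019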